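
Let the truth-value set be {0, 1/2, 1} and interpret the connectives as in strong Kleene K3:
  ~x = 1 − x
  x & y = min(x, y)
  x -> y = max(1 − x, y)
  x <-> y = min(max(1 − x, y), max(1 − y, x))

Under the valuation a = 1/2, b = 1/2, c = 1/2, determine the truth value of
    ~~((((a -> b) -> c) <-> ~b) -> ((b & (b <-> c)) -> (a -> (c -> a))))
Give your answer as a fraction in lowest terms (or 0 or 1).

a -> b = 1/2 -> 1/2 = 1/2
(a -> b) -> c = 1/2 -> 1/2 = 1/2
~b = ~1/2 = 1/2
((a -> b) -> c) <-> ~b = 1/2 <-> 1/2 = 1/2
b <-> c = 1/2 <-> 1/2 = 1/2
b & (b <-> c) = 1/2 & 1/2 = 1/2
c -> a = 1/2 -> 1/2 = 1/2
a -> (c -> a) = 1/2 -> 1/2 = 1/2
(b & (b <-> c)) -> (a -> (c -> a)) = 1/2 -> 1/2 = 1/2
(((a -> b) -> c) <-> ~b) -> ((b & (b <-> c)) -> (a -> (c -> a))) = 1/2 -> 1/2 = 1/2
~((((a -> b) -> c) <-> ~b) -> ((b & (b <-> c)) -> (a -> (c -> a)))) = ~1/2 = 1/2
~~((((a -> b) -> c) <-> ~b) -> ((b & (b <-> c)) -> (a -> (c -> a)))) = ~1/2 = 1/2

1/2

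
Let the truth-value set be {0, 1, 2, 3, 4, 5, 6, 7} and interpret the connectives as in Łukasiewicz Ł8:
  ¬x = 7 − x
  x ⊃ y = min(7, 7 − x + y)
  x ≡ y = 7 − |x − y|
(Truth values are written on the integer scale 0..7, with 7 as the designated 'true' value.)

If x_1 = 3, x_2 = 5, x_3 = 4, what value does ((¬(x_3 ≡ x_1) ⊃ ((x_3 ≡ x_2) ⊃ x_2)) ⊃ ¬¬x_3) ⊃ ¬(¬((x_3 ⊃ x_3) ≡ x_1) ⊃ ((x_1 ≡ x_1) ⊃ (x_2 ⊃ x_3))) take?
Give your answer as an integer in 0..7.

3

x_3 ≡ x_1 = 4 ≡ 3 = 6
¬(x_3 ≡ x_1) = ¬6 = 1
x_3 ≡ x_2 = 4 ≡ 5 = 6
(x_3 ≡ x_2) ⊃ x_2 = 6 ⊃ 5 = 6
¬(x_3 ≡ x_1) ⊃ ((x_3 ≡ x_2) ⊃ x_2) = 1 ⊃ 6 = 7
¬x_3 = ¬4 = 3
¬¬x_3 = ¬3 = 4
(¬(x_3 ≡ x_1) ⊃ ((x_3 ≡ x_2) ⊃ x_2)) ⊃ ¬¬x_3 = 7 ⊃ 4 = 4
x_3 ⊃ x_3 = 4 ⊃ 4 = 7
(x_3 ⊃ x_3) ≡ x_1 = 7 ≡ 3 = 3
¬((x_3 ⊃ x_3) ≡ x_1) = ¬3 = 4
x_1 ≡ x_1 = 3 ≡ 3 = 7
x_2 ⊃ x_3 = 5 ⊃ 4 = 6
(x_1 ≡ x_1) ⊃ (x_2 ⊃ x_3) = 7 ⊃ 6 = 6
¬((x_3 ⊃ x_3) ≡ x_1) ⊃ ((x_1 ≡ x_1) ⊃ (x_2 ⊃ x_3)) = 4 ⊃ 6 = 7
¬(¬((x_3 ⊃ x_3) ≡ x_1) ⊃ ((x_1 ≡ x_1) ⊃ (x_2 ⊃ x_3))) = ¬7 = 0
((¬(x_3 ≡ x_1) ⊃ ((x_3 ≡ x_2) ⊃ x_2)) ⊃ ¬¬x_3) ⊃ ¬(¬((x_3 ⊃ x_3) ≡ x_1) ⊃ ((x_1 ≡ x_1) ⊃ (x_2 ⊃ x_3))) = 4 ⊃ 0 = 3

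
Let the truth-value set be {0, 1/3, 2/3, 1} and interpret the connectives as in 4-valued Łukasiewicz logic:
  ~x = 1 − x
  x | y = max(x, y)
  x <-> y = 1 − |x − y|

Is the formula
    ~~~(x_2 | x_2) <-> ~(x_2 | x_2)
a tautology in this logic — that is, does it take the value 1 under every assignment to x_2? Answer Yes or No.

Yes

x_2 = 0 ↦ 1
x_2 = 1/3 ↦ 1
x_2 = 2/3 ↦ 1
x_2 = 1 ↦ 1
Every assignment gives a value ≥ 1.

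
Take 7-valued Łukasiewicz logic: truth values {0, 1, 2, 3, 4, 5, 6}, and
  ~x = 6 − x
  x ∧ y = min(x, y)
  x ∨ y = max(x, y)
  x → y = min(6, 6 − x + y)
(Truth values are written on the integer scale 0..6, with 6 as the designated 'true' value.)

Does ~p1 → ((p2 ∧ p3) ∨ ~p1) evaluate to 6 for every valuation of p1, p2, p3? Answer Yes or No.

Yes

At p1 = 0, p2 = 5, p3 = 0, for instance:
~p1 = ~0 = 6
p2 ∧ p3 = 5 ∧ 0 = 0
(p2 ∧ p3) ∨ ~p1 = 0 ∨ 6 = 6
~p1 → ((p2 ∧ p3) ∨ ~p1) = 6 → 6 = 6
and checking the remaining 342 assignments likewise gives ≥ 6 in every case.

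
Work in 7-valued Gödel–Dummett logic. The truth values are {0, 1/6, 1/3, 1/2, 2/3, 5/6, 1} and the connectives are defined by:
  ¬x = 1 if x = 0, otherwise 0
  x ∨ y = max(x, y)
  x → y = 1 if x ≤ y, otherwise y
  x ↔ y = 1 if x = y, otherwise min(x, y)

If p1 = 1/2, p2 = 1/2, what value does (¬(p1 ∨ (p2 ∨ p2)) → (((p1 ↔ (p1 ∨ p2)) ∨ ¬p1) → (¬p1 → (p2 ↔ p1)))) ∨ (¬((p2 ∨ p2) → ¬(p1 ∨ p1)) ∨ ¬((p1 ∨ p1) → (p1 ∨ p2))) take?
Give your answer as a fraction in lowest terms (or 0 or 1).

p2 ∨ p2 = 1/2 ∨ 1/2 = 1/2
p1 ∨ (p2 ∨ p2) = 1/2 ∨ 1/2 = 1/2
¬(p1 ∨ (p2 ∨ p2)) = ¬1/2 = 0
p1 ∨ p2 = 1/2 ∨ 1/2 = 1/2
p1 ↔ (p1 ∨ p2) = 1/2 ↔ 1/2 = 1
¬p1 = ¬1/2 = 0
(p1 ↔ (p1 ∨ p2)) ∨ ¬p1 = 1 ∨ 0 = 1
¬p1 = ¬1/2 = 0
p2 ↔ p1 = 1/2 ↔ 1/2 = 1
¬p1 → (p2 ↔ p1) = 0 → 1 = 1
((p1 ↔ (p1 ∨ p2)) ∨ ¬p1) → (¬p1 → (p2 ↔ p1)) = 1 → 1 = 1
¬(p1 ∨ (p2 ∨ p2)) → (((p1 ↔ (p1 ∨ p2)) ∨ ¬p1) → (¬p1 → (p2 ↔ p1))) = 0 → 1 = 1
p2 ∨ p2 = 1/2 ∨ 1/2 = 1/2
p1 ∨ p1 = 1/2 ∨ 1/2 = 1/2
¬(p1 ∨ p1) = ¬1/2 = 0
(p2 ∨ p2) → ¬(p1 ∨ p1) = 1/2 → 0 = 0
¬((p2 ∨ p2) → ¬(p1 ∨ p1)) = ¬0 = 1
p1 ∨ p1 = 1/2 ∨ 1/2 = 1/2
p1 ∨ p2 = 1/2 ∨ 1/2 = 1/2
(p1 ∨ p1) → (p1 ∨ p2) = 1/2 → 1/2 = 1
¬((p1 ∨ p1) → (p1 ∨ p2)) = ¬1 = 0
¬((p2 ∨ p2) → ¬(p1 ∨ p1)) ∨ ¬((p1 ∨ p1) → (p1 ∨ p2)) = 1 ∨ 0 = 1
(¬(p1 ∨ (p2 ∨ p2)) → (((p1 ↔ (p1 ∨ p2)) ∨ ¬p1) → (¬p1 → (p2 ↔ p1)))) ∨ (¬((p2 ∨ p2) → ¬(p1 ∨ p1)) ∨ ¬((p1 ∨ p1) → (p1 ∨ p2))) = 1 ∨ 1 = 1

1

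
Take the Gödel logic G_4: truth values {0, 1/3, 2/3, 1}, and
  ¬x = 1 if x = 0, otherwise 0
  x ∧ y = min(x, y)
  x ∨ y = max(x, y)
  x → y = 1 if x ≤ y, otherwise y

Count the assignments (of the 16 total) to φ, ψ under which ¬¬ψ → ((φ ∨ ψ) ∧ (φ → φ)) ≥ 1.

10

φ = 0, ψ = 0 ↦ 1  ≥
φ = 0, ψ = 1/3 ↦ 1/3  <
φ = 0, ψ = 2/3 ↦ 2/3  <
φ = 0, ψ = 1 ↦ 1  ≥
φ = 1/3, ψ = 0 ↦ 1  ≥
φ = 1/3, ψ = 1/3 ↦ 1/3  <
φ = 1/3, ψ = 2/3 ↦ 2/3  <
φ = 1/3, ψ = 1 ↦ 1  ≥
φ = 2/3, ψ = 0 ↦ 1  ≥
φ = 2/3, ψ = 1/3 ↦ 2/3  <
φ = 2/3, ψ = 2/3 ↦ 2/3  <
φ = 2/3, ψ = 1 ↦ 1  ≥
φ = 1, ψ = 0 ↦ 1  ≥
φ = 1, ψ = 1/3 ↦ 1  ≥
φ = 1, ψ = 2/3 ↦ 1  ≥
φ = 1, ψ = 1 ↦ 1  ≥
So 10 of the 16 assignments meet the threshold.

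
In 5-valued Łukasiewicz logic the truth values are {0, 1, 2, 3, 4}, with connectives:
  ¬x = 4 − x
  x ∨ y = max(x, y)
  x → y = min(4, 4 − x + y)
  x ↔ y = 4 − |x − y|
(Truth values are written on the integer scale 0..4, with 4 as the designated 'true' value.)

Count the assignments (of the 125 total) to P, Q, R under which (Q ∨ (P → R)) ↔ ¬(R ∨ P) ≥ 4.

15

value 4: 15 assignments (counts)
value 3: 23 assignments
value 2: 28 assignments
value 1: 30 assignments
value 0: 29 assignments
So 15 of the 125 assignments meet the threshold.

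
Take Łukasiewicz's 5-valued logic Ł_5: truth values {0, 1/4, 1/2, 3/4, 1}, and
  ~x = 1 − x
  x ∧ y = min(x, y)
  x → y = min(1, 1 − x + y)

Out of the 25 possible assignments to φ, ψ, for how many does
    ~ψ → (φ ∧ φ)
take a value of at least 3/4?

value 1: 15 assignments (counts)
value 3/4: 4 assignments (counts)
value 1/2: 3 assignments
value 1/4: 2 assignments
value 0: 1 assignment
So 19 of the 25 assignments meet the threshold.

19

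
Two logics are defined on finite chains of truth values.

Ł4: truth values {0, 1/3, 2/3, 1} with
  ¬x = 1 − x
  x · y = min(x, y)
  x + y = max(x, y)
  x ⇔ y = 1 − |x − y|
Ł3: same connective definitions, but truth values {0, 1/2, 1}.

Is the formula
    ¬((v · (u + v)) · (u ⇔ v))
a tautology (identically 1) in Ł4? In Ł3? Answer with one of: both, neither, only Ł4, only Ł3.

In Ł4: at u = 0, v = 1/3 the value is 2/3 — not a tautology.
In Ł3: at u = 0, v = 1/2 the value is 1/2 — not a tautology.

neither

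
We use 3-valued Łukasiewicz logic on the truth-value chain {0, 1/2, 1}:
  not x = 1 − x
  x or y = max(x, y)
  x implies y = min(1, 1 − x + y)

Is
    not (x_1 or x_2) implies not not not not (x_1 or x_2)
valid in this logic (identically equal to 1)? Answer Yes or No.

Counterexample: take x_1 = 0, x_2 = 0.
x_1 or x_2 = 0 or 0 = 0
not (x_1 or x_2) = not 0 = 1
x_1 or x_2 = 0 or 0 = 0
not (x_1 or x_2) = not 0 = 1
not not (x_1 or x_2) = not 1 = 0
not not not (x_1 or x_2) = not 0 = 1
not not not not (x_1 or x_2) = not 1 = 0
not (x_1 or x_2) implies not not not not (x_1 or x_2) = 1 implies 0 = 0
This gives 0 ≠ 1.

No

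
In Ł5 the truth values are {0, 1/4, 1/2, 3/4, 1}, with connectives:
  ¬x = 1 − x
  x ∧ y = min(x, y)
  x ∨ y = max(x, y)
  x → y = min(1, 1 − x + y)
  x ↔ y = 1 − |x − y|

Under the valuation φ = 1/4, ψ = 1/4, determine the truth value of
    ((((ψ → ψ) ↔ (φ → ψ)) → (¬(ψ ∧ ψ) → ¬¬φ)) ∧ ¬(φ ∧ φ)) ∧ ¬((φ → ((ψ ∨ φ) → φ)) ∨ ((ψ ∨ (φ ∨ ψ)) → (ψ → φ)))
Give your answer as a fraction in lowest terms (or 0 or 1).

0

ψ → ψ = 1/4 → 1/4 = 1
φ → ψ = 1/4 → 1/4 = 1
(ψ → ψ) ↔ (φ → ψ) = 1 ↔ 1 = 1
ψ ∧ ψ = 1/4 ∧ 1/4 = 1/4
¬(ψ ∧ ψ) = ¬1/4 = 3/4
¬φ = ¬1/4 = 3/4
¬¬φ = ¬3/4 = 1/4
¬(ψ ∧ ψ) → ¬¬φ = 3/4 → 1/4 = 1/2
((ψ → ψ) ↔ (φ → ψ)) → (¬(ψ ∧ ψ) → ¬¬φ) = 1 → 1/2 = 1/2
φ ∧ φ = 1/4 ∧ 1/4 = 1/4
¬(φ ∧ φ) = ¬1/4 = 3/4
(((ψ → ψ) ↔ (φ → ψ)) → (¬(ψ ∧ ψ) → ¬¬φ)) ∧ ¬(φ ∧ φ) = 1/2 ∧ 3/4 = 1/2
ψ ∨ φ = 1/4 ∨ 1/4 = 1/4
(ψ ∨ φ) → φ = 1/4 → 1/4 = 1
φ → ((ψ ∨ φ) → φ) = 1/4 → 1 = 1
φ ∨ ψ = 1/4 ∨ 1/4 = 1/4
ψ ∨ (φ ∨ ψ) = 1/4 ∨ 1/4 = 1/4
ψ → φ = 1/4 → 1/4 = 1
(ψ ∨ (φ ∨ ψ)) → (ψ → φ) = 1/4 → 1 = 1
(φ → ((ψ ∨ φ) → φ)) ∨ ((ψ ∨ (φ ∨ ψ)) → (ψ → φ)) = 1 ∨ 1 = 1
¬((φ → ((ψ ∨ φ) → φ)) ∨ ((ψ ∨ (φ ∨ ψ)) → (ψ → φ))) = ¬1 = 0
((((ψ → ψ) ↔ (φ → ψ)) → (¬(ψ ∧ ψ) → ¬¬φ)) ∧ ¬(φ ∧ φ)) ∧ ¬((φ → ((ψ ∨ φ) → φ)) ∨ ((ψ ∨ (φ ∨ ψ)) → (ψ → φ))) = 1/2 ∧ 0 = 0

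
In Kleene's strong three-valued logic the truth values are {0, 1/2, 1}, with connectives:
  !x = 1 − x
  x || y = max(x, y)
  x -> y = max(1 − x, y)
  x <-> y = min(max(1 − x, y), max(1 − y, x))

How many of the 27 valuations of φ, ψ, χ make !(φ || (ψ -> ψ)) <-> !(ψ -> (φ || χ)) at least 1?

value 1: 17 assignments (counts)
value 1/2: 9 assignments
value 0: 1 assignment
So 17 of the 27 assignments meet the threshold.

17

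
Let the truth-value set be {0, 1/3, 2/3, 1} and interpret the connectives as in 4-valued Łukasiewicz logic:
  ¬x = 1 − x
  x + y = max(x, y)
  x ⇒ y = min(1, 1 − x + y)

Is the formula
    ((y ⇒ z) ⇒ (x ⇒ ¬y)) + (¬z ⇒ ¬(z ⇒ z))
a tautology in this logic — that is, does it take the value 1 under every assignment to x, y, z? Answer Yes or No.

No

Counterexample: take x = 2/3, y = 2/3, z = 2/3.
y ⇒ z = 2/3 ⇒ 2/3 = 1
¬y = ¬2/3 = 1/3
x ⇒ ¬y = 2/3 ⇒ 1/3 = 2/3
(y ⇒ z) ⇒ (x ⇒ ¬y) = 1 ⇒ 2/3 = 2/3
¬z = ¬2/3 = 1/3
z ⇒ z = 2/3 ⇒ 2/3 = 1
¬(z ⇒ z) = ¬1 = 0
¬z ⇒ ¬(z ⇒ z) = 1/3 ⇒ 0 = 2/3
((y ⇒ z) ⇒ (x ⇒ ¬y)) + (¬z ⇒ ¬(z ⇒ z)) = 2/3 + 2/3 = 2/3
This gives 2/3 ≠ 1.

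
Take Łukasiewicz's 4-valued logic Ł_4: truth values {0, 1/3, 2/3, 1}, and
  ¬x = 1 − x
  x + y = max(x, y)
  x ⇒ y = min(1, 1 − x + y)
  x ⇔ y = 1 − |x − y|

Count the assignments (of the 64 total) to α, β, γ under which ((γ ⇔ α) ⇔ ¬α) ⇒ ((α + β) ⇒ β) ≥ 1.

value 1: 52 assignments (counts)
value 2/3: 8 assignments
value 1/3: 3 assignments
value 0: 1 assignment
So 52 of the 64 assignments meet the threshold.

52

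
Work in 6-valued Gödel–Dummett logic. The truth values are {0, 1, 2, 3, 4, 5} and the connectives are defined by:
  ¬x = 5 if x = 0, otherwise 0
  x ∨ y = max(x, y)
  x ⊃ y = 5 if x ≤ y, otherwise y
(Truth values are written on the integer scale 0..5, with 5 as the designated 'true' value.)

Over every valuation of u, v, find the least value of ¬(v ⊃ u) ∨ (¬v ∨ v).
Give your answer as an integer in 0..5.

Take u = 1, v = 1:
v ⊃ u = 1 ⊃ 1 = 5
¬(v ⊃ u) = ¬5 = 0
¬v = ¬1 = 0
¬v ∨ v = 0 ∨ 1 = 1
¬(v ⊃ u) ∨ (¬v ∨ v) = 0 ∨ 1 = 1
No assignment yields a value below 1, so this is the minimum.

1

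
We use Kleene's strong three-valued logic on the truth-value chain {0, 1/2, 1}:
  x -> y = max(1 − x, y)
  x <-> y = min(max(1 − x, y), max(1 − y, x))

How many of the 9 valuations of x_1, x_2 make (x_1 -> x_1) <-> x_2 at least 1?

x_1 = 0, x_2 = 0 ↦ 0  <
x_1 = 0, x_2 = 1/2 ↦ 1/2  <
x_1 = 0, x_2 = 1 ↦ 1  ≥
x_1 = 1/2, x_2 = 0 ↦ 1/2  <
x_1 = 1/2, x_2 = 1/2 ↦ 1/2  <
x_1 = 1/2, x_2 = 1 ↦ 1/2  <
x_1 = 1, x_2 = 0 ↦ 0  <
x_1 = 1, x_2 = 1/2 ↦ 1/2  <
x_1 = 1, x_2 = 1 ↦ 1  ≥
So 2 of the 9 assignments meet the threshold.

2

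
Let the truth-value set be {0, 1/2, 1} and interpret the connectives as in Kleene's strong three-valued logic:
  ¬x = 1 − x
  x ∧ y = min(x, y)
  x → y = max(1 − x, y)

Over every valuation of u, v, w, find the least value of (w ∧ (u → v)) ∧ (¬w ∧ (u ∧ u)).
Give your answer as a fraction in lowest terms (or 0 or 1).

Take u = 0, v = 0, w = 0:
u → v = 0 → 0 = 1
w ∧ (u → v) = 0 ∧ 1 = 0
¬w = ¬0 = 1
u ∧ u = 0 ∧ 0 = 0
¬w ∧ (u ∧ u) = 1 ∧ 0 = 0
(w ∧ (u → v)) ∧ (¬w ∧ (u ∧ u)) = 0 ∧ 0 = 0
No assignment yields a value below 0, so this is the minimum.

0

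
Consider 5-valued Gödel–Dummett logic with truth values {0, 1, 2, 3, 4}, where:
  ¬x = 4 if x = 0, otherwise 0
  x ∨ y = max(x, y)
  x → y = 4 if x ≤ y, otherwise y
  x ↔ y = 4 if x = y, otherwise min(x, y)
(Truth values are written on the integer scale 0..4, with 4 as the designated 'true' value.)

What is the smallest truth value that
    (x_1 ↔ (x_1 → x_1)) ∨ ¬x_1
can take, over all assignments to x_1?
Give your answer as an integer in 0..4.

1

Take x_1 = 1:
x_1 → x_1 = 1 → 1 = 4
x_1 ↔ (x_1 → x_1) = 1 ↔ 4 = 1
¬x_1 = ¬1 = 0
(x_1 ↔ (x_1 → x_1)) ∨ ¬x_1 = 1 ∨ 0 = 1
No assignment yields a value below 1, so this is the minimum.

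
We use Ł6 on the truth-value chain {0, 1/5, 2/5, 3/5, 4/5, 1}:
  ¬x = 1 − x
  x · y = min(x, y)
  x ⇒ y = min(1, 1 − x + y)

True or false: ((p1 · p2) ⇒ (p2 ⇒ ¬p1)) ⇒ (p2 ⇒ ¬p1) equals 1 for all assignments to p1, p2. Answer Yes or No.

No

Counterexample: take p1 = 1/5, p2 = 1.
p1 · p2 = 1/5 · 1 = 1/5
¬p1 = ¬1/5 = 4/5
p2 ⇒ ¬p1 = 1 ⇒ 4/5 = 4/5
(p1 · p2) ⇒ (p2 ⇒ ¬p1) = 1/5 ⇒ 4/5 = 1
((p1 · p2) ⇒ (p2 ⇒ ¬p1)) ⇒ (p2 ⇒ ¬p1) = 1 ⇒ 4/5 = 4/5
This gives 4/5 ≠ 1.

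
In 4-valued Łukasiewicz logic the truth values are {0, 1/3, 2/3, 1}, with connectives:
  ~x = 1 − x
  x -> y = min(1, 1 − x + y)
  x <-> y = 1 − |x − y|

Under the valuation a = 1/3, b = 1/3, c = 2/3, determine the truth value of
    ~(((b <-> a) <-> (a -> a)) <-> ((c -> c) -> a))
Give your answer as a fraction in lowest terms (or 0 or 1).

2/3

b <-> a = 1/3 <-> 1/3 = 1
a -> a = 1/3 -> 1/3 = 1
(b <-> a) <-> (a -> a) = 1 <-> 1 = 1
c -> c = 2/3 -> 2/3 = 1
(c -> c) -> a = 1 -> 1/3 = 1/3
((b <-> a) <-> (a -> a)) <-> ((c -> c) -> a) = 1 <-> 1/3 = 1/3
~(((b <-> a) <-> (a -> a)) <-> ((c -> c) -> a)) = ~1/3 = 2/3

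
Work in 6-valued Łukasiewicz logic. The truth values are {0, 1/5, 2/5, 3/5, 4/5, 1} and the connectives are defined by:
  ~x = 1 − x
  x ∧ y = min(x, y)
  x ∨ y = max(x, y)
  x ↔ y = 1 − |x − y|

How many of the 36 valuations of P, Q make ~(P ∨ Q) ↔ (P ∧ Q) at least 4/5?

value 1: 6 assignments (counts)
value 4/5: 10 assignments (counts)
value 3/5: 8 assignments
value 2/5: 6 assignments
value 1/5: 4 assignments
value 0: 2 assignments
So 16 of the 36 assignments meet the threshold.

16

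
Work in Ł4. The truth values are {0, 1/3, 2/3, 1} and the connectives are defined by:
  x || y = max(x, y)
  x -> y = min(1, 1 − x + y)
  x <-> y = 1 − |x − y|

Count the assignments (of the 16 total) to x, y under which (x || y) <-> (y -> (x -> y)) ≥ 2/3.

12

x = 0, y = 0 ↦ 0  <
x = 0, y = 1/3 ↦ 1/3  <
x = 0, y = 2/3 ↦ 2/3  ≥
x = 0, y = 1 ↦ 1  ≥
x = 1/3, y = 0 ↦ 1/3  <
x = 1/3, y = 1/3 ↦ 1/3  <
x = 1/3, y = 2/3 ↦ 2/3  ≥
x = 1/3, y = 1 ↦ 1  ≥
x = 2/3, y = 0 ↦ 2/3  ≥
x = 2/3, y = 1/3 ↦ 2/3  ≥
x = 2/3, y = 2/3 ↦ 2/3  ≥
x = 2/3, y = 1 ↦ 1  ≥
x = 1, y = 0 ↦ 1  ≥
x = 1, y = 1/3 ↦ 1  ≥
x = 1, y = 2/3 ↦ 1  ≥
x = 1, y = 1 ↦ 1  ≥
So 12 of the 16 assignments meet the threshold.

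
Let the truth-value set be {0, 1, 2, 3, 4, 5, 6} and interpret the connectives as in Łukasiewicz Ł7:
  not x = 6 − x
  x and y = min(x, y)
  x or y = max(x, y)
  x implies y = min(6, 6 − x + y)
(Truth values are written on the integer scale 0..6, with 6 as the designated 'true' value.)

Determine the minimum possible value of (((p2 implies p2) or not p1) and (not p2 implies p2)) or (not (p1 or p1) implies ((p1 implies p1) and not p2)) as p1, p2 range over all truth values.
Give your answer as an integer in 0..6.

Take p1 = 0, p2 = 2:
p2 implies p2 = 2 implies 2 = 6
not p1 = not 0 = 6
(p2 implies p2) or not p1 = 6 or 6 = 6
not p2 = not 2 = 4
not p2 implies p2 = 4 implies 2 = 4
((p2 implies p2) or not p1) and (not p2 implies p2) = 6 and 4 = 4
p1 or p1 = 0 or 0 = 0
not (p1 or p1) = not 0 = 6
p1 implies p1 = 0 implies 0 = 6
not p2 = not 2 = 4
(p1 implies p1) and not p2 = 6 and 4 = 4
not (p1 or p1) implies ((p1 implies p1) and not p2) = 6 implies 4 = 4
(((p2 implies p2) or not p1) and (not p2 implies p2)) or (not (p1 or p1) implies ((p1 implies p1) and not p2)) = 4 or 4 = 4
No assignment yields a value below 4, so this is the minimum.

4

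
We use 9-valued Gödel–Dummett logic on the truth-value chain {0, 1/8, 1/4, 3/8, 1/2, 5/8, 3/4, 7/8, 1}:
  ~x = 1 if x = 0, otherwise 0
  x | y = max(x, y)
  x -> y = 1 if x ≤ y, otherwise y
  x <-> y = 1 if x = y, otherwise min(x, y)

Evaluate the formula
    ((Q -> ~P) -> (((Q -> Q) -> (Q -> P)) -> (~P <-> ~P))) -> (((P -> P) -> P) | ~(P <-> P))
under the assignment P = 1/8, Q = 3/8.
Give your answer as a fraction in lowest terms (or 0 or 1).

1/8

~P = ~1/8 = 0
Q -> ~P = 3/8 -> 0 = 0
Q -> Q = 3/8 -> 3/8 = 1
Q -> P = 3/8 -> 1/8 = 1/8
(Q -> Q) -> (Q -> P) = 1 -> 1/8 = 1/8
~P = ~1/8 = 0
~P = ~1/8 = 0
~P <-> ~P = 0 <-> 0 = 1
((Q -> Q) -> (Q -> P)) -> (~P <-> ~P) = 1/8 -> 1 = 1
(Q -> ~P) -> (((Q -> Q) -> (Q -> P)) -> (~P <-> ~P)) = 0 -> 1 = 1
P -> P = 1/8 -> 1/8 = 1
(P -> P) -> P = 1 -> 1/8 = 1/8
P <-> P = 1/8 <-> 1/8 = 1
~(P <-> P) = ~1 = 0
((P -> P) -> P) | ~(P <-> P) = 1/8 | 0 = 1/8
((Q -> ~P) -> (((Q -> Q) -> (Q -> P)) -> (~P <-> ~P))) -> (((P -> P) -> P) | ~(P <-> P)) = 1 -> 1/8 = 1/8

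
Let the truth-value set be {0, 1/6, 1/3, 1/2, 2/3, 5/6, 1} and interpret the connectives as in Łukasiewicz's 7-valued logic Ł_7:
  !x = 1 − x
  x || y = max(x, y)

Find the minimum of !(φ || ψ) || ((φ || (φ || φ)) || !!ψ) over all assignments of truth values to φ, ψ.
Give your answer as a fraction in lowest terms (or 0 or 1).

Take φ = 0, ψ = 1/2:
φ || ψ = 0 || 1/2 = 1/2
!(φ || ψ) = !1/2 = 1/2
φ || φ = 0 || 0 = 0
φ || (φ || φ) = 0 || 0 = 0
!ψ = !1/2 = 1/2
!!ψ = !1/2 = 1/2
(φ || (φ || φ)) || !!ψ = 0 || 1/2 = 1/2
!(φ || ψ) || ((φ || (φ || φ)) || !!ψ) = 1/2 || 1/2 = 1/2
No assignment yields a value below 1/2, so this is the minimum.

1/2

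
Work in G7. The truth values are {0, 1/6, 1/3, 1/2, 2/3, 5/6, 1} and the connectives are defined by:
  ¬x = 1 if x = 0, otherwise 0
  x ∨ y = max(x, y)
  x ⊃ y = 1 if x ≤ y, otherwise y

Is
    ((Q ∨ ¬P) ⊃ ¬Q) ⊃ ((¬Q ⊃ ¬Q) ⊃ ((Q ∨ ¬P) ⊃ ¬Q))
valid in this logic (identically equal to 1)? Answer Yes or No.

Yes

At P = 1/6, Q = 1, for instance:
¬P = ¬1/6 = 0
Q ∨ ¬P = 1 ∨ 0 = 1
¬Q = ¬1 = 0
(Q ∨ ¬P) ⊃ ¬Q = 1 ⊃ 0 = 0
¬Q = ¬1 = 0
¬Q ⊃ ¬Q = 0 ⊃ 0 = 1
(Q ∨ ¬P) ⊃ ¬Q = 1 ⊃ 0 = 0
(¬Q ⊃ ¬Q) ⊃ ((Q ∨ ¬P) ⊃ ¬Q) = 1 ⊃ 0 = 0
((Q ∨ ¬P) ⊃ ¬Q) ⊃ ((¬Q ⊃ ¬Q) ⊃ ((Q ∨ ¬P) ⊃ ¬Q)) = 0 ⊃ 0 = 1
and checking the remaining 48 assignments likewise gives ≥ 1 in every case.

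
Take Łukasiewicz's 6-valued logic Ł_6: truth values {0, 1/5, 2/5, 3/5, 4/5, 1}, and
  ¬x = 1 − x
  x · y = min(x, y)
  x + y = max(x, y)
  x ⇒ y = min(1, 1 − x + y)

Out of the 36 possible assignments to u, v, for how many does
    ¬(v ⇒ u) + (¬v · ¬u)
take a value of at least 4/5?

7

value 1: 2 assignments (counts)
value 4/5: 5 assignments (counts)
value 3/5: 8 assignments
value 2/5: 8 assignments
value 1/5: 7 assignments
value 0: 6 assignments
So 7 of the 36 assignments meet the threshold.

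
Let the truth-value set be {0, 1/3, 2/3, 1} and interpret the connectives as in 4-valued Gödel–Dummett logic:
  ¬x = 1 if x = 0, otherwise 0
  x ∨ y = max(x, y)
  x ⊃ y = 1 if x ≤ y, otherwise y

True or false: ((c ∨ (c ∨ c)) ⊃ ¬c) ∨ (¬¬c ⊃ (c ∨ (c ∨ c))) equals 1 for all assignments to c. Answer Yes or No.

Counterexample: take c = 1/3.
c ∨ c = 1/3 ∨ 1/3 = 1/3
c ∨ (c ∨ c) = 1/3 ∨ 1/3 = 1/3
¬c = ¬1/3 = 0
(c ∨ (c ∨ c)) ⊃ ¬c = 1/3 ⊃ 0 = 0
¬c = ¬1/3 = 0
¬¬c = ¬0 = 1
c ∨ c = 1/3 ∨ 1/3 = 1/3
c ∨ (c ∨ c) = 1/3 ∨ 1/3 = 1/3
¬¬c ⊃ (c ∨ (c ∨ c)) = 1 ⊃ 1/3 = 1/3
((c ∨ (c ∨ c)) ⊃ ¬c) ∨ (¬¬c ⊃ (c ∨ (c ∨ c))) = 0 ∨ 1/3 = 1/3
This gives 1/3 ≠ 1.

No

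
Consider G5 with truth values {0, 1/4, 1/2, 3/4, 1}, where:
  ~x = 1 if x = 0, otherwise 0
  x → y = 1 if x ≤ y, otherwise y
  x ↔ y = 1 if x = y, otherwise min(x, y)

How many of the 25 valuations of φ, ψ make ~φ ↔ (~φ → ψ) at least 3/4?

2

value 1: 1 assignment (counts)
value 3/4: 1 assignment (counts)
value 1/2: 1 assignment
value 1/4: 1 assignment
value 0: 21 assignments
So 2 of the 25 assignments meet the threshold.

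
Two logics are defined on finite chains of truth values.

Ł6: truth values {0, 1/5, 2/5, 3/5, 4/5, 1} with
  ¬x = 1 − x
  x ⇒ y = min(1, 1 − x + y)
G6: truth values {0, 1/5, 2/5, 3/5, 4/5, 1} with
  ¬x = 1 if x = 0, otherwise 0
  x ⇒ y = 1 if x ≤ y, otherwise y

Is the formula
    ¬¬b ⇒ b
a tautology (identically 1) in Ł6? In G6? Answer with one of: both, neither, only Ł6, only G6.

only Ł6

In Ł6: every assignment gives 1 — tautology.
In G6: at b = 1/5 the value is 1/5 — not a tautology.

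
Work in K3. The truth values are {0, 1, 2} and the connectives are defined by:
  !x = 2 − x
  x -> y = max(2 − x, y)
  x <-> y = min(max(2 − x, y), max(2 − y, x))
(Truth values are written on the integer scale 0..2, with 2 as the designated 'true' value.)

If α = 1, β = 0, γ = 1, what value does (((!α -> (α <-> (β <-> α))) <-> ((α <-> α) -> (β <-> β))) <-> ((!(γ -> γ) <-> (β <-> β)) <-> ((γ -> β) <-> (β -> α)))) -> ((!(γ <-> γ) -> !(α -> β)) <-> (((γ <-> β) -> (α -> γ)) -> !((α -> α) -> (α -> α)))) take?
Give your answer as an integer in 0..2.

1

!α = !1 = 1
β <-> α = 0 <-> 1 = 1
α <-> (β <-> α) = 1 <-> 1 = 1
!α -> (α <-> (β <-> α)) = 1 -> 1 = 1
α <-> α = 1 <-> 1 = 1
β <-> β = 0 <-> 0 = 2
(α <-> α) -> (β <-> β) = 1 -> 2 = 2
(!α -> (α <-> (β <-> α))) <-> ((α <-> α) -> (β <-> β)) = 1 <-> 2 = 1
γ -> γ = 1 -> 1 = 1
!(γ -> γ) = !1 = 1
β <-> β = 0 <-> 0 = 2
!(γ -> γ) <-> (β <-> β) = 1 <-> 2 = 1
γ -> β = 1 -> 0 = 1
β -> α = 0 -> 1 = 2
(γ -> β) <-> (β -> α) = 1 <-> 2 = 1
(!(γ -> γ) <-> (β <-> β)) <-> ((γ -> β) <-> (β -> α)) = 1 <-> 1 = 1
((!α -> (α <-> (β <-> α))) <-> ((α <-> α) -> (β <-> β))) <-> ((!(γ -> γ) <-> (β <-> β)) <-> ((γ -> β) <-> (β -> α))) = 1 <-> 1 = 1
γ <-> γ = 1 <-> 1 = 1
!(γ <-> γ) = !1 = 1
α -> β = 1 -> 0 = 1
!(α -> β) = !1 = 1
!(γ <-> γ) -> !(α -> β) = 1 -> 1 = 1
γ <-> β = 1 <-> 0 = 1
α -> γ = 1 -> 1 = 1
(γ <-> β) -> (α -> γ) = 1 -> 1 = 1
α -> α = 1 -> 1 = 1
α -> α = 1 -> 1 = 1
(α -> α) -> (α -> α) = 1 -> 1 = 1
!((α -> α) -> (α -> α)) = !1 = 1
((γ <-> β) -> (α -> γ)) -> !((α -> α) -> (α -> α)) = 1 -> 1 = 1
(!(γ <-> γ) -> !(α -> β)) <-> (((γ <-> β) -> (α -> γ)) -> !((α -> α) -> (α -> α))) = 1 <-> 1 = 1
(((!α -> (α <-> (β <-> α))) <-> ((α <-> α) -> (β <-> β))) <-> ((!(γ -> γ) <-> (β <-> β)) <-> ((γ -> β) <-> (β -> α)))) -> ((!(γ <-> γ) -> !(α -> β)) <-> (((γ <-> β) -> (α -> γ)) -> !((α -> α) -> (α -> α)))) = 1 -> 1 = 1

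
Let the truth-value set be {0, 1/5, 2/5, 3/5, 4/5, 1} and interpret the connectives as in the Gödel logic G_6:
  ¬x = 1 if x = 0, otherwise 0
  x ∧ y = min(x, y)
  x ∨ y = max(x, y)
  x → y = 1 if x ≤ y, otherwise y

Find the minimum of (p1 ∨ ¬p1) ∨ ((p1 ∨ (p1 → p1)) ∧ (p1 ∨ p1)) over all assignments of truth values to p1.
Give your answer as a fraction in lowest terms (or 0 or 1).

Take p1 = 1/5:
¬p1 = ¬1/5 = 0
p1 ∨ ¬p1 = 1/5 ∨ 0 = 1/5
p1 → p1 = 1/5 → 1/5 = 1
p1 ∨ (p1 → p1) = 1/5 ∨ 1 = 1
p1 ∨ p1 = 1/5 ∨ 1/5 = 1/5
(p1 ∨ (p1 → p1)) ∧ (p1 ∨ p1) = 1 ∧ 1/5 = 1/5
(p1 ∨ ¬p1) ∨ ((p1 ∨ (p1 → p1)) ∧ (p1 ∨ p1)) = 1/5 ∨ 1/5 = 1/5
No assignment yields a value below 1/5, so this is the minimum.

1/5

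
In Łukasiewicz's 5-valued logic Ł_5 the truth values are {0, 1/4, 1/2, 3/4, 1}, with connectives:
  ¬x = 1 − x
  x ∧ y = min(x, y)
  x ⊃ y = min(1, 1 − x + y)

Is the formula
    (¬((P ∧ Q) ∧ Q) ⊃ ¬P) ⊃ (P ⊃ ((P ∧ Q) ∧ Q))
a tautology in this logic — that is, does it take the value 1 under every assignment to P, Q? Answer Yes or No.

Yes

At P = 1/2, Q = 1, for instance:
P ∧ Q = 1/2 ∧ 1 = 1/2
(P ∧ Q) ∧ Q = 1/2 ∧ 1 = 1/2
¬((P ∧ Q) ∧ Q) = ¬1/2 = 1/2
¬P = ¬1/2 = 1/2
¬((P ∧ Q) ∧ Q) ⊃ ¬P = 1/2 ⊃ 1/2 = 1
P ⊃ ((P ∧ Q) ∧ Q) = 1/2 ⊃ 1/2 = 1
(¬((P ∧ Q) ∧ Q) ⊃ ¬P) ⊃ (P ⊃ ((P ∧ Q) ∧ Q)) = 1 ⊃ 1 = 1
and checking the remaining 24 assignments likewise gives ≥ 1 in every case.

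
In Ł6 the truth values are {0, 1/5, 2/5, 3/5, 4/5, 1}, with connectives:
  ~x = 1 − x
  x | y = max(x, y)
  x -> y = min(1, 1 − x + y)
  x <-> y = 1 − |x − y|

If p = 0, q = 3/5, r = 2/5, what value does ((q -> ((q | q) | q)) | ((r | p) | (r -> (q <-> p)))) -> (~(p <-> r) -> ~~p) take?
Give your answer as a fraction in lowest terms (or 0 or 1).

q | q = 3/5 | 3/5 = 3/5
(q | q) | q = 3/5 | 3/5 = 3/5
q -> ((q | q) | q) = 3/5 -> 3/5 = 1
r | p = 2/5 | 0 = 2/5
q <-> p = 3/5 <-> 0 = 2/5
r -> (q <-> p) = 2/5 -> 2/5 = 1
(r | p) | (r -> (q <-> p)) = 2/5 | 1 = 1
(q -> ((q | q) | q)) | ((r | p) | (r -> (q <-> p))) = 1 | 1 = 1
p <-> r = 0 <-> 2/5 = 3/5
~(p <-> r) = ~3/5 = 2/5
~p = ~0 = 1
~~p = ~1 = 0
~(p <-> r) -> ~~p = 2/5 -> 0 = 3/5
((q -> ((q | q) | q)) | ((r | p) | (r -> (q <-> p)))) -> (~(p <-> r) -> ~~p) = 1 -> 3/5 = 3/5

3/5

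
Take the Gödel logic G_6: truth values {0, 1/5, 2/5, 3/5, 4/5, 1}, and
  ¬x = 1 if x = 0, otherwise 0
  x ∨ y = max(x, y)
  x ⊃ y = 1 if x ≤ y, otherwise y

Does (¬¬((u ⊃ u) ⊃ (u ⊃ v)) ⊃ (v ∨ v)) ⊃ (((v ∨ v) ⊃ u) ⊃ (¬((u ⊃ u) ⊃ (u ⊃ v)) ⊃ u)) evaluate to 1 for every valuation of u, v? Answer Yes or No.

Counterexample: take u = 1/5, v = 0.
u ⊃ u = 1/5 ⊃ 1/5 = 1
u ⊃ v = 1/5 ⊃ 0 = 0
(u ⊃ u) ⊃ (u ⊃ v) = 1 ⊃ 0 = 0
¬((u ⊃ u) ⊃ (u ⊃ v)) = ¬0 = 1
¬¬((u ⊃ u) ⊃ (u ⊃ v)) = ¬1 = 0
v ∨ v = 0 ∨ 0 = 0
¬¬((u ⊃ u) ⊃ (u ⊃ v)) ⊃ (v ∨ v) = 0 ⊃ 0 = 1
v ∨ v = 0 ∨ 0 = 0
(v ∨ v) ⊃ u = 0 ⊃ 1/5 = 1
u ⊃ u = 1/5 ⊃ 1/5 = 1
u ⊃ v = 1/5 ⊃ 0 = 0
(u ⊃ u) ⊃ (u ⊃ v) = 1 ⊃ 0 = 0
¬((u ⊃ u) ⊃ (u ⊃ v)) = ¬0 = 1
¬((u ⊃ u) ⊃ (u ⊃ v)) ⊃ u = 1 ⊃ 1/5 = 1/5
((v ∨ v) ⊃ u) ⊃ (¬((u ⊃ u) ⊃ (u ⊃ v)) ⊃ u) = 1 ⊃ 1/5 = 1/5
(¬¬((u ⊃ u) ⊃ (u ⊃ v)) ⊃ (v ∨ v)) ⊃ (((v ∨ v) ⊃ u) ⊃ (¬((u ⊃ u) ⊃ (u ⊃ v)) ⊃ u)) = 1 ⊃ 1/5 = 1/5
This gives 1/5 ≠ 1.

No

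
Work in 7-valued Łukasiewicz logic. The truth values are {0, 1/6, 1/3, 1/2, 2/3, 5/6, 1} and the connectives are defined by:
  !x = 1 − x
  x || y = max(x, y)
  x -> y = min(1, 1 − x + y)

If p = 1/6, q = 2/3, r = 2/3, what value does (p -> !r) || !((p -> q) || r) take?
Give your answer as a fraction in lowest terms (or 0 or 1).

1

!r = !2/3 = 1/3
p -> !r = 1/6 -> 1/3 = 1
p -> q = 1/6 -> 2/3 = 1
(p -> q) || r = 1 || 2/3 = 1
!((p -> q) || r) = !1 = 0
(p -> !r) || !((p -> q) || r) = 1 || 0 = 1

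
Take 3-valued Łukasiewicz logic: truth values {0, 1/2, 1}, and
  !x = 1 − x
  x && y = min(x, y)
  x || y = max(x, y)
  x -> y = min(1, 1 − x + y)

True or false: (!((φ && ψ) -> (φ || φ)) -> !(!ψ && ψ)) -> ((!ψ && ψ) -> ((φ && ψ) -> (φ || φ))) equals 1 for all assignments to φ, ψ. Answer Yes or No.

Yes

φ = 0, ψ = 0 ↦ 1
φ = 0, ψ = 1/2 ↦ 1
φ = 0, ψ = 1 ↦ 1
φ = 1/2, ψ = 0 ↦ 1
φ = 1/2, ψ = 1/2 ↦ 1
φ = 1/2, ψ = 1 ↦ 1
φ = 1, ψ = 0 ↦ 1
φ = 1, ψ = 1/2 ↦ 1
φ = 1, ψ = 1 ↦ 1
Every assignment gives a value ≥ 1.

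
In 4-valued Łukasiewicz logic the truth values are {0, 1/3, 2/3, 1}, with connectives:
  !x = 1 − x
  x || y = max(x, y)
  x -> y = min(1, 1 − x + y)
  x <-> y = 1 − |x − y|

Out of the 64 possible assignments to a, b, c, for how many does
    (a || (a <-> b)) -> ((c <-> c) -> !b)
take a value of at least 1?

value 1: 32 assignments (counts)
value 2/3: 16 assignments
value 1/3: 12 assignments
value 0: 4 assignments
So 32 of the 64 assignments meet the threshold.

32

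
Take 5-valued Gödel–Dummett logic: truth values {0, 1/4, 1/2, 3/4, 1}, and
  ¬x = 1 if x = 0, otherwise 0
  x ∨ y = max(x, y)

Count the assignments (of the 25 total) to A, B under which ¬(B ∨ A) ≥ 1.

value 1: 1 assignment (counts)
value 0: 24 assignments
So 1 of the 25 assignments meets the threshold.

1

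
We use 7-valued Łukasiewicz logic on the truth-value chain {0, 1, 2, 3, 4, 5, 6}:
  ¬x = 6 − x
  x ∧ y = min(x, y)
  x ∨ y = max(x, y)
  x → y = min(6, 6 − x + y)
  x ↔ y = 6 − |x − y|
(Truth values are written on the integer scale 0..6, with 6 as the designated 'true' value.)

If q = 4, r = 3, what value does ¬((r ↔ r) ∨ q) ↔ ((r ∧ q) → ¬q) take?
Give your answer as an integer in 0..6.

r ↔ r = 3 ↔ 3 = 6
(r ↔ r) ∨ q = 6 ∨ 4 = 6
¬((r ↔ r) ∨ q) = ¬6 = 0
r ∧ q = 3 ∧ 4 = 3
¬q = ¬4 = 2
(r ∧ q) → ¬q = 3 → 2 = 5
¬((r ↔ r) ∨ q) ↔ ((r ∧ q) → ¬q) = 0 ↔ 5 = 1

1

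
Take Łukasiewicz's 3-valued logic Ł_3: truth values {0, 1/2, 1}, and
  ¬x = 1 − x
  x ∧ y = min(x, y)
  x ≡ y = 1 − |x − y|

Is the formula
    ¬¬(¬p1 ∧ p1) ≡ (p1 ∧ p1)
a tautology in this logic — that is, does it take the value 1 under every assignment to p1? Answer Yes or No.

No

Counterexample: take p1 = 1.
¬p1 = ¬1 = 0
¬p1 ∧ p1 = 0 ∧ 1 = 0
¬(¬p1 ∧ p1) = ¬0 = 1
¬¬(¬p1 ∧ p1) = ¬1 = 0
p1 ∧ p1 = 1 ∧ 1 = 1
¬¬(¬p1 ∧ p1) ≡ (p1 ∧ p1) = 0 ≡ 1 = 0
This gives 0 ≠ 1.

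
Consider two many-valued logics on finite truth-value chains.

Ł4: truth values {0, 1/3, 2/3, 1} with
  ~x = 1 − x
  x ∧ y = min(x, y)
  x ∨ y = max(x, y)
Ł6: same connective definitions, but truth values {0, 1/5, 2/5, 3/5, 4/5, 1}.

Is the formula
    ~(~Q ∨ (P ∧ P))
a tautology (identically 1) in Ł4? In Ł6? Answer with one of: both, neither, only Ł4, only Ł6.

In Ł4: at P = 0, Q = 0 the value is 0 — not a tautology.
In Ł6: at P = 0, Q = 0 the value is 0 — not a tautology.

neither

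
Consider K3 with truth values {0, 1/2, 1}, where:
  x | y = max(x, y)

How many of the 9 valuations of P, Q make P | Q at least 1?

5

P = 0, Q = 0 ↦ 0  <
P = 0, Q = 1/2 ↦ 1/2  <
P = 0, Q = 1 ↦ 1  ≥
P = 1/2, Q = 0 ↦ 1/2  <
P = 1/2, Q = 1/2 ↦ 1/2  <
P = 1/2, Q = 1 ↦ 1  ≥
P = 1, Q = 0 ↦ 1  ≥
P = 1, Q = 1/2 ↦ 1  ≥
P = 1, Q = 1 ↦ 1  ≥
So 5 of the 9 assignments meet the threshold.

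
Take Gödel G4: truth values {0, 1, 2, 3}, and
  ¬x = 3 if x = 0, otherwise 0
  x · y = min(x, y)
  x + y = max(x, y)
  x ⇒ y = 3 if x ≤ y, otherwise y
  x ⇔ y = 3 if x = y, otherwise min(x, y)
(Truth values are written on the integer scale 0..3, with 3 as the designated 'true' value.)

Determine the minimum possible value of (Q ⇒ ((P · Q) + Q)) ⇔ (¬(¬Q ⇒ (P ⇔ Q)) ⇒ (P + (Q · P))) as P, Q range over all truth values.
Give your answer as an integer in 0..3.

1

Take P = 1, Q = 0:
P · Q = 1 · 0 = 0
(P · Q) + Q = 0 + 0 = 0
Q ⇒ ((P · Q) + Q) = 0 ⇒ 0 = 3
¬Q = ¬0 = 3
P ⇔ Q = 1 ⇔ 0 = 0
¬Q ⇒ (P ⇔ Q) = 3 ⇒ 0 = 0
¬(¬Q ⇒ (P ⇔ Q)) = ¬0 = 3
Q · P = 0 · 1 = 0
P + (Q · P) = 1 + 0 = 1
¬(¬Q ⇒ (P ⇔ Q)) ⇒ (P + (Q · P)) = 3 ⇒ 1 = 1
(Q ⇒ ((P · Q) + Q)) ⇔ (¬(¬Q ⇒ (P ⇔ Q)) ⇒ (P + (Q · P))) = 3 ⇔ 1 = 1
No assignment yields a value below 1, so this is the minimum.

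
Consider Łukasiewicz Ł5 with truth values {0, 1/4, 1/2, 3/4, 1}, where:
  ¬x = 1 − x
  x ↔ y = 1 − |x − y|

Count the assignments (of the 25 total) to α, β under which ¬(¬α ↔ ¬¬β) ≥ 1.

value 1: 2 assignments (counts)
value 3/4: 4 assignments
value 1/2: 6 assignments
value 1/4: 8 assignments
value 0: 5 assignments
So 2 of the 25 assignments meet the threshold.

2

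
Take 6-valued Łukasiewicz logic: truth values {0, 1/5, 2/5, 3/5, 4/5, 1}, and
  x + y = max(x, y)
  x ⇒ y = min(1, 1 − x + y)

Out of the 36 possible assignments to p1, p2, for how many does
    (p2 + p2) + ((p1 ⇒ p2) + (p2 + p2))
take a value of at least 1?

value 1: 21 assignments (counts)
value 4/5: 5 assignments
value 3/5: 4 assignments
value 2/5: 3 assignments
value 1/5: 2 assignments
value 0: 1 assignment
So 21 of the 36 assignments meet the threshold.

21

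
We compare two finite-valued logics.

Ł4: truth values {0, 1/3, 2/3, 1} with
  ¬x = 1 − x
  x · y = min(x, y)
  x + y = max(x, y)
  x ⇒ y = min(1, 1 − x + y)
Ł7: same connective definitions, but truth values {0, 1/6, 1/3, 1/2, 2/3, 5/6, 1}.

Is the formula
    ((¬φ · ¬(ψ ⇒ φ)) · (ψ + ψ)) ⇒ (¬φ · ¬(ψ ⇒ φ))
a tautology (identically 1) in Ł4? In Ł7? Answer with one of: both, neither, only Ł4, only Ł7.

both

In Ł4: every assignment gives 1 — tautology.
In Ł7: every assignment gives 1 — tautology.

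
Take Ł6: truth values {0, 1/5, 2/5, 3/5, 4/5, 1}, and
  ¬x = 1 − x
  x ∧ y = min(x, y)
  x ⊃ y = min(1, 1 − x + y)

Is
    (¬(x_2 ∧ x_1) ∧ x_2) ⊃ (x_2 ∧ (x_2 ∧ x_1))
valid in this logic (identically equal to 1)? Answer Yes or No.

No

Counterexample: take x_1 = 0, x_2 = 1/5.
x_2 ∧ x_1 = 1/5 ∧ 0 = 0
¬(x_2 ∧ x_1) = ¬0 = 1
¬(x_2 ∧ x_1) ∧ x_2 = 1 ∧ 1/5 = 1/5
x_2 ∧ x_1 = 1/5 ∧ 0 = 0
x_2 ∧ (x_2 ∧ x_1) = 1/5 ∧ 0 = 0
(¬(x_2 ∧ x_1) ∧ x_2) ⊃ (x_2 ∧ (x_2 ∧ x_1)) = 1/5 ⊃ 0 = 4/5
This gives 4/5 ≠ 1.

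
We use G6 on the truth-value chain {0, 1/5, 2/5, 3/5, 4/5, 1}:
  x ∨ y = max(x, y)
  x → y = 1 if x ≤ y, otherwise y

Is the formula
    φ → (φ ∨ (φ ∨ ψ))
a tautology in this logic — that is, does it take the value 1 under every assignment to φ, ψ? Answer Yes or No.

Yes

At φ = 0, ψ = 3/5, for instance:
φ ∨ ψ = 0 ∨ 3/5 = 3/5
φ ∨ (φ ∨ ψ) = 0 ∨ 3/5 = 3/5
φ → (φ ∨ (φ ∨ ψ)) = 0 → 3/5 = 1
and checking the remaining 35 assignments likewise gives ≥ 1 in every case.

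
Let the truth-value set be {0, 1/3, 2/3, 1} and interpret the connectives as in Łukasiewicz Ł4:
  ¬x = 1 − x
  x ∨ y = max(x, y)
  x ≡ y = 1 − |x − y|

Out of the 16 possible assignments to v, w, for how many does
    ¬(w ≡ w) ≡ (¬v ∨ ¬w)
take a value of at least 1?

1

v = 0, w = 0 ↦ 0  <
v = 0, w = 1/3 ↦ 0  <
v = 0, w = 2/3 ↦ 0  <
v = 0, w = 1 ↦ 0  <
v = 1/3, w = 0 ↦ 0  <
v = 1/3, w = 1/3 ↦ 1/3  <
v = 1/3, w = 2/3 ↦ 1/3  <
v = 1/3, w = 1 ↦ 1/3  <
v = 2/3, w = 0 ↦ 0  <
v = 2/3, w = 1/3 ↦ 1/3  <
v = 2/3, w = 2/3 ↦ 2/3  <
v = 2/3, w = 1 ↦ 2/3  <
v = 1, w = 0 ↦ 0  <
v = 1, w = 1/3 ↦ 1/3  <
v = 1, w = 2/3 ↦ 2/3  <
v = 1, w = 1 ↦ 1  ≥
So 1 of the 16 assignments meets the threshold.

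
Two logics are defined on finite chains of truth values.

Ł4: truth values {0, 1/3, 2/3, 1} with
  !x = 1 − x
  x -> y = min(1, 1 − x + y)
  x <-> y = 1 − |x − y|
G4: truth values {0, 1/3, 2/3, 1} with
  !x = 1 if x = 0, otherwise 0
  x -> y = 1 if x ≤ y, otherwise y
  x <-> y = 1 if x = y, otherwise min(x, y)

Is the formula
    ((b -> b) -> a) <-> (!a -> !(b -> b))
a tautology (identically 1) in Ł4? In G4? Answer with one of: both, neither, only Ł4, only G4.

only Ł4

In Ł4: every assignment gives 1 — tautology.
In G4: at a = 1/3, b = 0 the value is 1/3 — not a tautology.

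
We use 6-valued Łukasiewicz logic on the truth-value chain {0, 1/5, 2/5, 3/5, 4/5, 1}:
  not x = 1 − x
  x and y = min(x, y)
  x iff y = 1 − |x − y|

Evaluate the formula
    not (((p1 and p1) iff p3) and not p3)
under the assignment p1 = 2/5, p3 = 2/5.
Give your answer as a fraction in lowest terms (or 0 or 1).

2/5

p1 and p1 = 2/5 and 2/5 = 2/5
(p1 and p1) iff p3 = 2/5 iff 2/5 = 1
not p3 = not 2/5 = 3/5
((p1 and p1) iff p3) and not p3 = 1 and 3/5 = 3/5
not (((p1 and p1) iff p3) and not p3) = not 3/5 = 2/5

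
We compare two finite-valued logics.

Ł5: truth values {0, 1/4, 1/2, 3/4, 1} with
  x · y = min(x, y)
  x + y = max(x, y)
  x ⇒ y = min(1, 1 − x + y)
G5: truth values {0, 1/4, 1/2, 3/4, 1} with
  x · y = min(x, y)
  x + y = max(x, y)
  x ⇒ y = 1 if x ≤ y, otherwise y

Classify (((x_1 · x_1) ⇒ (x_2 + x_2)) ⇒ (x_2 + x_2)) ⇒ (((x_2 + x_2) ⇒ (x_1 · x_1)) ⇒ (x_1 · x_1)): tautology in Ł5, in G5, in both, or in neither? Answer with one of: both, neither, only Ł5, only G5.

only Ł5

In Ł5: every assignment gives 1 — tautology.
In G5: at x_1 = 1/4, x_2 = 0 the value is 1/4 — not a tautology.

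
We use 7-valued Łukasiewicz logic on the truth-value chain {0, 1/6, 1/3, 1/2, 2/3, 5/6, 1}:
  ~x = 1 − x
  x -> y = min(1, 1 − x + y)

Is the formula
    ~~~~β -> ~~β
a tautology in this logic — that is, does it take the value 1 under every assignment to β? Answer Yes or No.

Yes

β = 0 ↦ 1
β = 1/6 ↦ 1
β = 1/3 ↦ 1
β = 1/2 ↦ 1
β = 2/3 ↦ 1
β = 5/6 ↦ 1
β = 1 ↦ 1
Every assignment gives a value ≥ 1.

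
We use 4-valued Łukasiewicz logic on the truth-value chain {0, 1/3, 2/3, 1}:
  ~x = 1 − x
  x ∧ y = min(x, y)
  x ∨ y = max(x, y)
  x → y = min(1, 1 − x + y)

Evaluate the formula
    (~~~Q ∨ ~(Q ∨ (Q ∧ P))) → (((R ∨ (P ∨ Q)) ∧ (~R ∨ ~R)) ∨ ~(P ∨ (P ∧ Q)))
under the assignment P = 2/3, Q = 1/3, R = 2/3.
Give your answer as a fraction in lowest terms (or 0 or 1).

~Q = ~1/3 = 2/3
~~Q = ~2/3 = 1/3
~~~Q = ~1/3 = 2/3
Q ∧ P = 1/3 ∧ 2/3 = 1/3
Q ∨ (Q ∧ P) = 1/3 ∨ 1/3 = 1/3
~(Q ∨ (Q ∧ P)) = ~1/3 = 2/3
~~~Q ∨ ~(Q ∨ (Q ∧ P)) = 2/3 ∨ 2/3 = 2/3
P ∨ Q = 2/3 ∨ 1/3 = 2/3
R ∨ (P ∨ Q) = 2/3 ∨ 2/3 = 2/3
~R = ~2/3 = 1/3
~R = ~2/3 = 1/3
~R ∨ ~R = 1/3 ∨ 1/3 = 1/3
(R ∨ (P ∨ Q)) ∧ (~R ∨ ~R) = 2/3 ∧ 1/3 = 1/3
P ∧ Q = 2/3 ∧ 1/3 = 1/3
P ∨ (P ∧ Q) = 2/3 ∨ 1/3 = 2/3
~(P ∨ (P ∧ Q)) = ~2/3 = 1/3
((R ∨ (P ∨ Q)) ∧ (~R ∨ ~R)) ∨ ~(P ∨ (P ∧ Q)) = 1/3 ∨ 1/3 = 1/3
(~~~Q ∨ ~(Q ∨ (Q ∧ P))) → (((R ∨ (P ∨ Q)) ∧ (~R ∨ ~R)) ∨ ~(P ∨ (P ∧ Q))) = 2/3 → 1/3 = 2/3

2/3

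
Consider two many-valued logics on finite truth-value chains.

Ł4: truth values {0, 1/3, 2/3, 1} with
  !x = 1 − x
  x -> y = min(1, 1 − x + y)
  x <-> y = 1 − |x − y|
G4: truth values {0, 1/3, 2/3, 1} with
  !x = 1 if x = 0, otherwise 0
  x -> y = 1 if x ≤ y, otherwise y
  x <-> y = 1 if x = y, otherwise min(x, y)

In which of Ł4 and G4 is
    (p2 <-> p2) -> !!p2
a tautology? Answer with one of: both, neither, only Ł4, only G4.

In Ł4: at p2 = 0 the value is 0 — not a tautology.
In G4: at p2 = 0 the value is 0 — not a tautology.

neither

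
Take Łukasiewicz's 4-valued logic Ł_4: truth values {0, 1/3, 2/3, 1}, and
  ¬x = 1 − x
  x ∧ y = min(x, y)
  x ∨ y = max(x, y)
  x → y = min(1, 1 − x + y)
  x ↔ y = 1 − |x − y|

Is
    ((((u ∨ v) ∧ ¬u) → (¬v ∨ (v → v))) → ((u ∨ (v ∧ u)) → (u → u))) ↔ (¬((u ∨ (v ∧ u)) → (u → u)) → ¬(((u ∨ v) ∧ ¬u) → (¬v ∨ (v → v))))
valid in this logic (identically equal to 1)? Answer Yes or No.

Yes

u = 0, v = 0 ↦ 1
u = 0, v = 1/3 ↦ 1
u = 0, v = 2/3 ↦ 1
u = 0, v = 1 ↦ 1
u = 1/3, v = 0 ↦ 1
u = 1/3, v = 1/3 ↦ 1
u = 1/3, v = 2/3 ↦ 1
u = 1/3, v = 1 ↦ 1
u = 2/3, v = 0 ↦ 1
u = 2/3, v = 1/3 ↦ 1
u = 2/3, v = 2/3 ↦ 1
u = 2/3, v = 1 ↦ 1
u = 1, v = 0 ↦ 1
u = 1, v = 1/3 ↦ 1
u = 1, v = 2/3 ↦ 1
u = 1, v = 1 ↦ 1
Every assignment gives a value ≥ 1.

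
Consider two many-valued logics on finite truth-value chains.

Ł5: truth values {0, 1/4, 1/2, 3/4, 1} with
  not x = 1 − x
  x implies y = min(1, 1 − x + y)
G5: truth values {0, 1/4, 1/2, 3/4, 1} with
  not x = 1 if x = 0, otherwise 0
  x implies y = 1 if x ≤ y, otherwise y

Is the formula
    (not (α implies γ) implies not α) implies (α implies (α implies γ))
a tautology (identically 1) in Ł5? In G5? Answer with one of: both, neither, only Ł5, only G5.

In Ł5: every assignment gives 1 — tautology.
In G5: at α = 1/2, γ = 1/4 the value is 1/4 — not a tautology.

only Ł5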